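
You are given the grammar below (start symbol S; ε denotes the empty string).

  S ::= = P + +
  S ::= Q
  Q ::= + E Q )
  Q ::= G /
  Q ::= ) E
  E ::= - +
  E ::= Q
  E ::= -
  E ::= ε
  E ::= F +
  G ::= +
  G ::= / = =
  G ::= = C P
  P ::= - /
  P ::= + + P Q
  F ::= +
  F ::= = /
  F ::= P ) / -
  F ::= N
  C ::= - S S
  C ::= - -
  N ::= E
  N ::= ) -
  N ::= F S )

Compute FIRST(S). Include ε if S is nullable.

{ ), +, /, = }

S ::= = P + + contributes {=}.
From S ::= Q: add FIRST(Q) = { ), +, /, = }.
Union: FIRST(S) = { ), +, /, = }.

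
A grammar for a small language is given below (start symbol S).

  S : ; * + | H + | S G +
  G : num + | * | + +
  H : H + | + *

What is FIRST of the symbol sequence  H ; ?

Add FIRST(H) = { + }; H is not nullable, stop.

{ + }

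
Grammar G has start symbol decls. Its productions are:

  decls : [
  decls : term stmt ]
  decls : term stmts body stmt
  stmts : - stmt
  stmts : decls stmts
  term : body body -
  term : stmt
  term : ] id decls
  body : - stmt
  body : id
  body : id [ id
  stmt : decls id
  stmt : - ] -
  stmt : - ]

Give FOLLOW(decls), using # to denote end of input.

decls is the start symbol, so # ∈ FOLLOW(decls).
In stmts : decls stmts: add FIRST(stmts) = { -, [, ], id }.
In term : ] id decls: decls is at the end, add FOLLOW(term) = { -, [, ], id }.
In stmt : decls id: add FIRST(id) = { id }.
Union: FOLLOW(decls) = { #, -, [, ], id }.

{ #, -, [, ], id }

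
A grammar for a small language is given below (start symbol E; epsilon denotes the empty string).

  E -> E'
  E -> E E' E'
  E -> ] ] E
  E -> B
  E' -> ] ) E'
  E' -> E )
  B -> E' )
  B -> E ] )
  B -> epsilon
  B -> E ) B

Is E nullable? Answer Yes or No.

Yes

E -> B and each of B is nullable, so E ⇒* epsilon.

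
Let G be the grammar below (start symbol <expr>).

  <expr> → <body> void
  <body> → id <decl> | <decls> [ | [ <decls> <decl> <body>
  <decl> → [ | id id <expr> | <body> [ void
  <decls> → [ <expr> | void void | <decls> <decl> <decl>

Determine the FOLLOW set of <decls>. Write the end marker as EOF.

In <body> → <decls> [: add FIRST([) = { [ }.
In <body> → [ <decls> <decl> <body>: add FIRST(<decl> <body>) = { [, id, void }.
In <decls> → <decls> <decl> <decl>: add FIRST(<decl> <decl>) = { [, id, void }.
Union: FOLLOW(<decls>) = { [, id, void }.

{ [, id, void }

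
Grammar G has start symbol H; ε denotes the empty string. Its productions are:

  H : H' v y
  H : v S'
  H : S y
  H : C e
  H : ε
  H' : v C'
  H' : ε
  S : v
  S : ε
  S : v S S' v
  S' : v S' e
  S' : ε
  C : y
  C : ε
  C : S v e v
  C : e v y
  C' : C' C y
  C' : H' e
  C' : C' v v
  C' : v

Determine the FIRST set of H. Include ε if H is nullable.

{ e, v, y, ε }

From H : H' v y: H' nullable, take FIRST(H') ∪ {v} = { v }.
H : v S' contributes {v}.
From H : S y: S nullable, take FIRST(S) ∪ {y} = { v, y }.
From H : C e: C nullable, take FIRST(C) ∪ {e} = { e, v, y }.
H : ε contributes ε.
Union: FIRST(H) = { e, v, y, ε }.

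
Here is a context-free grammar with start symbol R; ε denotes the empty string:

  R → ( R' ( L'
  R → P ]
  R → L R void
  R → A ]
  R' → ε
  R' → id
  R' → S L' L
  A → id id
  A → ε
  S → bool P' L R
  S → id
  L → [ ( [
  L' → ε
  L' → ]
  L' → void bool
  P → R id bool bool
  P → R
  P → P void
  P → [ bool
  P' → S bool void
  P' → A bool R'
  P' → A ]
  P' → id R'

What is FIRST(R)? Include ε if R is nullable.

{ (, [, ], id }

R → ( R' ( L' contributes {(}.
From R → P ]: add FIRST(P) = { (, [, ], id }.
From R → L R void: add FIRST(L) = { [ }.
From R → A ]: A nullable, take FIRST(A) ∪ {]} = { ], id }.
Union: FIRST(R) = { (, [, ], id }.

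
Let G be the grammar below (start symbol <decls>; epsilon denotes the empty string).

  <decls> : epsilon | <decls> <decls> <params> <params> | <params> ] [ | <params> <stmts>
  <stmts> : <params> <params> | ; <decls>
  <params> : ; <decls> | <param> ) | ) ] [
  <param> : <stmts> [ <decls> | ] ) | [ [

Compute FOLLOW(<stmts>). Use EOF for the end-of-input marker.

In <decls> : <params> <stmts>: <stmts> is at the end, add FOLLOW(<decls>) = { EOF, ), ;, [, ] }.
In <param> : <stmts> [ <decls>: add FIRST([ <decls>) = { [ }.
Union: FOLLOW(<stmts>) = { EOF, ), ;, [, ] }.

{ EOF, ), ;, [, ] }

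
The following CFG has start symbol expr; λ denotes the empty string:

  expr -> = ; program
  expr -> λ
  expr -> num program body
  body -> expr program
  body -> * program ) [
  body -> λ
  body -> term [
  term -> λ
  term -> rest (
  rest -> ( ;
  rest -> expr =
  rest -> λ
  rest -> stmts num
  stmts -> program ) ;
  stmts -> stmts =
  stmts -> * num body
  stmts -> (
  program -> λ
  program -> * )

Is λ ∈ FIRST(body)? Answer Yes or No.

Yes

body has an λ-production, so body ⇒ λ.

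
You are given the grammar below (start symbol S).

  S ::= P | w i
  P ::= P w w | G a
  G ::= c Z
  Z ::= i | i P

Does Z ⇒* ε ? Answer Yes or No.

No nonterminal in this grammar is nullable.
No production of Z has an RHS whose symbols are all nullable, so Z is not nullable.

No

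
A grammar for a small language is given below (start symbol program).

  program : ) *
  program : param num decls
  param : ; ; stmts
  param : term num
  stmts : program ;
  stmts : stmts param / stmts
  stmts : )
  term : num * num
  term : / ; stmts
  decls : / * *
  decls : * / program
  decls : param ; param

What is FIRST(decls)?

{ *, /, ;, num }

decls : / * * contributes {/}.
decls : * / program contributes {*}.
From decls : param ; param: add FIRST(param) = { /, ;, num }.
Union: FIRST(decls) = { *, /, ;, num }.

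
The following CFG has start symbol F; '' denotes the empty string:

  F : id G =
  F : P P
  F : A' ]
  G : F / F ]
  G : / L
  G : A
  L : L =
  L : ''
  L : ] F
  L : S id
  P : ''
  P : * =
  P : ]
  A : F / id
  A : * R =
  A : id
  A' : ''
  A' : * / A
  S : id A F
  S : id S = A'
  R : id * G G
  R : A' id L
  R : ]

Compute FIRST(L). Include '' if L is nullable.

From L : L =: L nullable, take FIRST(L) ∪ {=} = { =, ], id }.
L : '' contributes ''.
L : ] F contributes {]}.
From L : S id: add FIRST(S) = { id }.
Union: FIRST(L) = { =, ], id, '' }.

{ =, ], id, '' }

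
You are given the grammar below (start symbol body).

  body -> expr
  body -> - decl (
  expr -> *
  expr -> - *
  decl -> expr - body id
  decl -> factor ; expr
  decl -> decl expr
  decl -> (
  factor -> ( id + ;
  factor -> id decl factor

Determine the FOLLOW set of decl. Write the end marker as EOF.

{ (, *, -, id }

In body -> - decl (: add FIRST(() = { ( }.
In decl -> decl expr: add FIRST(expr) = { *, - }.
In factor -> id decl factor: add FIRST(factor) = { (, id }.
Union: FOLLOW(decl) = { (, *, -, id }.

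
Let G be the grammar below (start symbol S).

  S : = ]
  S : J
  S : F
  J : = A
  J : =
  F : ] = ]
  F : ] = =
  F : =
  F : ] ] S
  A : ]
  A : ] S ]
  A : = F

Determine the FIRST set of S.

S : = ] contributes {=}.
From S : J: add FIRST(J) = { = }.
From S : F: add FIRST(F) = { =, ] }.
Union: FIRST(S) = { =, ] }.

{ =, ] }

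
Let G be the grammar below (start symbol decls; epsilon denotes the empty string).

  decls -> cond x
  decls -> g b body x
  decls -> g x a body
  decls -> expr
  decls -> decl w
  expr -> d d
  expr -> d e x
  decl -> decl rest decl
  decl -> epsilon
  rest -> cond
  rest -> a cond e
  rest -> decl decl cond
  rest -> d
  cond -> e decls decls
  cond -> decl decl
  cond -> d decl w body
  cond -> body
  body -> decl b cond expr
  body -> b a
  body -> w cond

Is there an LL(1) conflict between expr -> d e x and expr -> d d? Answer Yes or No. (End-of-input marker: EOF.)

FIRST(d e x) = { d } and FIRST(d d) = { d }.
Both contain d, so the two alternatives are not disjoint — LL(1) conflict.

Yes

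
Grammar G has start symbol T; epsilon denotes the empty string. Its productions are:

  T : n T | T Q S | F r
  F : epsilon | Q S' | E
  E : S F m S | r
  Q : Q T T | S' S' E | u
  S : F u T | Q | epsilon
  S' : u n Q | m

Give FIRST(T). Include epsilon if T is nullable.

{ m, n, r, u }

T : n T contributes {n}.
From T : T Q S: add FIRST(T) = { m, n, r, u }.
From T : F r: F nullable, take FIRST(F) ∪ {r} = { m, r, u }.
Union: FIRST(T) = { m, n, r, u }.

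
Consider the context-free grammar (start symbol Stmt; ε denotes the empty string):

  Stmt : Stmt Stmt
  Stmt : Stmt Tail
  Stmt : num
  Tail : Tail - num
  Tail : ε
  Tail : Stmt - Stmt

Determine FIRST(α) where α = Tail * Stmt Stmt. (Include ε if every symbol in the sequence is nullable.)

Add FIRST(Tail)\{ε} = { -, num }; Tail is nullable, continue.
* is a terminal; add {*} and stop.

{ *, -, num }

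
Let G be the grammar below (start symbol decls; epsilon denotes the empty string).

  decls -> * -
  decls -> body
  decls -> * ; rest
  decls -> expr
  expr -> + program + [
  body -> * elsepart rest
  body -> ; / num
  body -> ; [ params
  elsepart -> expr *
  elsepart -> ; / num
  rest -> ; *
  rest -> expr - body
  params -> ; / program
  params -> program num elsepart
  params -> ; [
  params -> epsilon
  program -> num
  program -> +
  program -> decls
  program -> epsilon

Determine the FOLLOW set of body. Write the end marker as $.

{ $, +, num }

In decls -> body: body is at the end, add FOLLOW(decls) = { $, +, num }.
In rest -> expr - body: body is at the end, add FOLLOW(rest) = { $, +, num }.
Union: FOLLOW(body) = { $, +, num }.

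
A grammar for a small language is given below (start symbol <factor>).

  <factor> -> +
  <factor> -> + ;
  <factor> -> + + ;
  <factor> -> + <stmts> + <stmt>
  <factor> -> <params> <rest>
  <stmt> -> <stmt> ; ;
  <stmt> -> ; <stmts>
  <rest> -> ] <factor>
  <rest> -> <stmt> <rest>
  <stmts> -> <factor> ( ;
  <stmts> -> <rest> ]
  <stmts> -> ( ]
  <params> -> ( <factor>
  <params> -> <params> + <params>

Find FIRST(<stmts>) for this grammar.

From <stmts> -> <factor> ( ;: add FIRST(<factor>) = { (, + }.
From <stmts> -> <rest> ]: add FIRST(<rest>) = { ;, ] }.
<stmts> -> ( ] contributes {(}.
Union: FIRST(<stmts>) = { (, +, ;, ] }.

{ (, +, ;, ] }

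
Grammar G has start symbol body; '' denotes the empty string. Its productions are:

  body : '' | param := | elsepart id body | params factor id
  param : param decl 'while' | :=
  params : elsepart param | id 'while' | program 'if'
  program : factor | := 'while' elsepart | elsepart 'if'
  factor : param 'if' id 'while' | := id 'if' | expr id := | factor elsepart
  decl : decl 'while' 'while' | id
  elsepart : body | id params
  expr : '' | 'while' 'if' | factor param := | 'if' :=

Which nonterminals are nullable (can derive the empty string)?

{ body, elsepart, expr }

Directly nullable (have an ''-production): body, expr.
elsepart : body with every symbol nullable, so elsepart is nullable.
No other nonterminal has a production whose RHS symbols are all nullable.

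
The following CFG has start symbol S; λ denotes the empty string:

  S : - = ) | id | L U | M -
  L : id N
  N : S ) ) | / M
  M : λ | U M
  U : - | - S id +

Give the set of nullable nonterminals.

{ M }

Directly nullable (have an λ-production): M.
No other nonterminal has a production whose RHS symbols are all nullable.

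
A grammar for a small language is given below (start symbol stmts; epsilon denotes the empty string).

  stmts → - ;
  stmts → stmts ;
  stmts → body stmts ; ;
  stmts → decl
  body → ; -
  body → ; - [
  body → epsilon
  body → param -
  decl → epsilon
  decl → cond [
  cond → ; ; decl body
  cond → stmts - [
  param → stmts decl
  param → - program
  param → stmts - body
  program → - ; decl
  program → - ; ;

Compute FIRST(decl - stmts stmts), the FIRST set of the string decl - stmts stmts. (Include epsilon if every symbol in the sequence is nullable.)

Add FIRST(decl)\{epsilon} = { -, ; }; decl is nullable, continue.
- is a terminal; add {-} and stop.

{ -, ; }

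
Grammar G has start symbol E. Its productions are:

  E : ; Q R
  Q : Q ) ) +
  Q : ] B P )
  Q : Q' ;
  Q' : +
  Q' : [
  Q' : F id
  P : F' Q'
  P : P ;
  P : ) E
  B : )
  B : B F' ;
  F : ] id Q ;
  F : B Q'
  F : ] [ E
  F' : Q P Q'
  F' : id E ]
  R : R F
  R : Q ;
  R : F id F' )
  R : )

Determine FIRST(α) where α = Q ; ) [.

Add FIRST(Q) = { ), +, [, ] }; Q is not nullable, stop.

{ ), +, [, ] }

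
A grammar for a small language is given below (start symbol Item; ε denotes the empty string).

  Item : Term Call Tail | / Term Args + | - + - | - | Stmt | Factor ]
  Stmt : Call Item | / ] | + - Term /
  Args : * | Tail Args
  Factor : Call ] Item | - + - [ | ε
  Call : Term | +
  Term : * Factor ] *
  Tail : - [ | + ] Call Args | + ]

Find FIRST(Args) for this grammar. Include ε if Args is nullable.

{ *, +, - }

Args : * contributes {*}.
From Args : Tail Args: add FIRST(Tail) = { +, - }.
Union: FIRST(Args) = { *, +, - }.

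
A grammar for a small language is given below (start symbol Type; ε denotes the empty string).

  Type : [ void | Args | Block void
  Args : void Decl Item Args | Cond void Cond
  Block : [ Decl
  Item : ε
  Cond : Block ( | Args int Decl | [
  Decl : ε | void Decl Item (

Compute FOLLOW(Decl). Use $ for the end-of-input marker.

In Args : void Decl Item Args: add FIRST(Item Args) = { [, void }.
In Block : [ Decl: Decl is at the end, add FOLLOW(Block) = { (, void }.
In Cond : Args int Decl: Decl is at the end, add FOLLOW(Cond) = { $, int, void }.
In Decl : void Decl Item (: add FIRST(Item () = { ( }.
Union: FOLLOW(Decl) = { $, (, [, int, void }.

{ $, (, [, int, void }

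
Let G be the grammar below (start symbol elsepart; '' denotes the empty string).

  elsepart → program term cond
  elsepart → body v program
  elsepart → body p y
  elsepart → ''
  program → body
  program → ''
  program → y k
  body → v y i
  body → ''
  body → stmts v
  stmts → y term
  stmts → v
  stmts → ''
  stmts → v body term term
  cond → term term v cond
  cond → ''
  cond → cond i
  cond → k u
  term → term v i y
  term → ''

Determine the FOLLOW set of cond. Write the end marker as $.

{ $, i }

In elsepart → program term cond: cond is at the end, add FOLLOW(elsepart) = { $ }.
In cond → term term v cond: cond is at the end, add FOLLOW(cond) = { $, i }.
In cond → cond i: add FIRST(i) = { i }.
Union: FOLLOW(cond) = { $, i }.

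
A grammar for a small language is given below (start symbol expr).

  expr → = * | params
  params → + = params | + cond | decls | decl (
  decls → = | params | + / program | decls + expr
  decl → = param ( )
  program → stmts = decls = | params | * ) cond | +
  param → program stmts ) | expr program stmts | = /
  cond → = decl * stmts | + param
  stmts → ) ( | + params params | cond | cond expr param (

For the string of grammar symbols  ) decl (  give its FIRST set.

) is a terminal; add {)} and stop.

{ ) }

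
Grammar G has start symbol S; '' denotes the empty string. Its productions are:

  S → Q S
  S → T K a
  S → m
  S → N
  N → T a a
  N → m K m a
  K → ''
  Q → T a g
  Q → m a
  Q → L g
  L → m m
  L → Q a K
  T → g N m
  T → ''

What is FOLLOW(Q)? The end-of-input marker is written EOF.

In S → Q S: add FIRST(S) = { a, g, m }.
In L → Q a K: add FIRST(a K) = { a }.
Union: FOLLOW(Q) = { a, g, m }.

{ a, g, m }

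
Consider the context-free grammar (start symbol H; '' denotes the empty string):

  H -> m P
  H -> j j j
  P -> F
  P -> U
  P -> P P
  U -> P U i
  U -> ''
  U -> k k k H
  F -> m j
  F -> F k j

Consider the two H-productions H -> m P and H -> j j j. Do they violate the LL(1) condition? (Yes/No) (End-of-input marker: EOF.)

No

FIRST(m P) = { m } and FIRST(j j j) = { j }.
The FIRST sets are disjoint and neither alternative is nullable — no conflict.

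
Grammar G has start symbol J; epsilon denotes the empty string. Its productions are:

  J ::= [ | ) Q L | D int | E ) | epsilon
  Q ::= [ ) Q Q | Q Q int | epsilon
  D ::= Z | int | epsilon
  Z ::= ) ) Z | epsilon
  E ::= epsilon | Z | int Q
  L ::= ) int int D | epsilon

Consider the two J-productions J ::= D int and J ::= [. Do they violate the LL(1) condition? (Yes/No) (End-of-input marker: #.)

FIRST(D int) = { ), int } and FIRST([) = { [ }.
The FIRST sets are disjoint and neither alternative is nullable — no conflict.

No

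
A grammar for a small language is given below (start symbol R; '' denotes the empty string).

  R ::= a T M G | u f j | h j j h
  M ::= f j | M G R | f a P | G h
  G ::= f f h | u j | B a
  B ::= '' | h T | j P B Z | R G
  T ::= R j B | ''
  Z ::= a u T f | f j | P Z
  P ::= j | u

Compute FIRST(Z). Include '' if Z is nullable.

Z ::= a u T f contributes {a}.
Z ::= f j contributes {f}.
From Z ::= P Z: add FIRST(P) = { j, u }.
Union: FIRST(Z) = { a, f, j, u }.

{ a, f, j, u }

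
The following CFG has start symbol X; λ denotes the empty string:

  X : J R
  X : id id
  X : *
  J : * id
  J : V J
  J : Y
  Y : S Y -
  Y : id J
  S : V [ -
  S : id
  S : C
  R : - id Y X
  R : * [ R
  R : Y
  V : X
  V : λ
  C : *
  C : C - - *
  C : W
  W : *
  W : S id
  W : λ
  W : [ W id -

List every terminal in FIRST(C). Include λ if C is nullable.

C : * contributes {*}.
From C : C - - *: C nullable, take FIRST(C) ∪ {-} = { *, -, [, id }.
From C : W: add FIRST(W) = { *, -, [, id, λ } (including λ since W is nullable).
Union: FIRST(C) = { *, -, [, id, λ }.

{ *, -, [, id, λ }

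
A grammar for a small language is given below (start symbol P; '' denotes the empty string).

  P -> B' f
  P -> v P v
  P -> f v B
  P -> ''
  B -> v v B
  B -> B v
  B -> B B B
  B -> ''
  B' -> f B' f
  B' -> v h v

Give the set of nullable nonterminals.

{ B, P }

Directly nullable (have an ''-production): P, B.
No other nonterminal has a production whose RHS symbols are all nullable.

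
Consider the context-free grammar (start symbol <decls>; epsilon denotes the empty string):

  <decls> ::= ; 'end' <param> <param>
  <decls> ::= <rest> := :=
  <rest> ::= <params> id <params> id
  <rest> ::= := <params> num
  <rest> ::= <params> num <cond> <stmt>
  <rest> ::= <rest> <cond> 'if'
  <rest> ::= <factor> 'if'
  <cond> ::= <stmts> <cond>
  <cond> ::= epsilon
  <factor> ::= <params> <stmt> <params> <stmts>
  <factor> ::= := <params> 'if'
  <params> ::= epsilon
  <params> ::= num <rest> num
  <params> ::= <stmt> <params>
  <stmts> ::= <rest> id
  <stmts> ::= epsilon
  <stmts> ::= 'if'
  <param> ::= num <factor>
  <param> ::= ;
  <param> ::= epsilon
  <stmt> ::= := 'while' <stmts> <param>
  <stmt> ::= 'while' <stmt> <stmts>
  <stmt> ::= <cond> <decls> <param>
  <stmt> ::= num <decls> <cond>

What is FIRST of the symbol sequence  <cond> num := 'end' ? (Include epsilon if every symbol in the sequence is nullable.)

Add FIRST(<cond>)\{epsilon} = { 'if', 'while', :=, ;, id, num }; <cond> is nullable, continue.
num is a terminal; add {num} and stop.

{ 'if', 'while', :=, ;, id, num }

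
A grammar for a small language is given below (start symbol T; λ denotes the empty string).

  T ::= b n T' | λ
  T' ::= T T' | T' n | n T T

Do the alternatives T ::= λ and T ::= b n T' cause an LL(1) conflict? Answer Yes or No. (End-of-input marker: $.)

Yes

FIRST(λ) = { λ } and FIRST(b n T') = { b }.
The first alternative is nullable and FOLLOW(T) = { $, b, n } shares b with FIRST of the second — conflict.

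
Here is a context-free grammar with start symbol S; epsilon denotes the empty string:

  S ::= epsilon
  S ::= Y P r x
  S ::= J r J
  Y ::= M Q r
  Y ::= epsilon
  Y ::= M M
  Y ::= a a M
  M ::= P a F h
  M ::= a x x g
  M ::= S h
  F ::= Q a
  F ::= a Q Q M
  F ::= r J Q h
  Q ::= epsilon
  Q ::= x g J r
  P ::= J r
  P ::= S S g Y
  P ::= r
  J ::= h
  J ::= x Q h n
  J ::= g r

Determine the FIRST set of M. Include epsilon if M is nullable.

{ a, g, h, r, x }

From M ::= P a F h: add FIRST(P) = { a, g, h, r, x }.
M ::= a x x g contributes {a}.
From M ::= S h: S nullable, take FIRST(S) ∪ {h} = { a, g, h, r, x }.
Union: FIRST(M) = { a, g, h, r, x }.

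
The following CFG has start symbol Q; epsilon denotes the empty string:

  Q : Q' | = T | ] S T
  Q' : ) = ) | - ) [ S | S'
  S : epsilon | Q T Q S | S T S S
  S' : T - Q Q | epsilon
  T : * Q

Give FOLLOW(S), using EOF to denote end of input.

In Q : ] S T: add FIRST(T) = { * }.
In Q' : - ) [ S: S is at the end, add FOLLOW(Q') = { EOF, ), *, -, =, ] }.
In S : Q T Q S: S is at the end, add FOLLOW(S) = { EOF, ), *, -, =, ] }.
In S : S T S S: add FIRST(T S S) = { * }.
In S : S T S S: add FIRST(S)\{epsilon} = { ), *, -, =, ] }.
  Since S is nullable, also add FOLLOW(S) = { EOF, ), *, -, =, ] }.
In S : S T S S: S is at the end, add FOLLOW(S) = { EOF, ), *, -, =, ] }.
Union: FOLLOW(S) = { EOF, ), *, -, =, ] }.

{ EOF, ), *, -, =, ] }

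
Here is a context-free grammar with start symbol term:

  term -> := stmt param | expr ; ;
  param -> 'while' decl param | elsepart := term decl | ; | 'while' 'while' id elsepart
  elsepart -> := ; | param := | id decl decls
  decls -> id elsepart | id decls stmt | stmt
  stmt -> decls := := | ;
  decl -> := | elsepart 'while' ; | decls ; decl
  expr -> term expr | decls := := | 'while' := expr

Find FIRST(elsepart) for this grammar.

{ 'while', :=, ;, id }

elsepart -> := ; contributes {:=}.
From elsepart -> param :=: add FIRST(param) = { 'while', :=, ;, id }.
elsepart -> id decl decls contributes {id}.
Union: FIRST(elsepart) = { 'while', :=, ;, id }.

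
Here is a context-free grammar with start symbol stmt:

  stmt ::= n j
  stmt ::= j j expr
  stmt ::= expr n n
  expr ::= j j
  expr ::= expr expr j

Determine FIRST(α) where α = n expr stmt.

{ n }

n is a terminal; add {n} and stop.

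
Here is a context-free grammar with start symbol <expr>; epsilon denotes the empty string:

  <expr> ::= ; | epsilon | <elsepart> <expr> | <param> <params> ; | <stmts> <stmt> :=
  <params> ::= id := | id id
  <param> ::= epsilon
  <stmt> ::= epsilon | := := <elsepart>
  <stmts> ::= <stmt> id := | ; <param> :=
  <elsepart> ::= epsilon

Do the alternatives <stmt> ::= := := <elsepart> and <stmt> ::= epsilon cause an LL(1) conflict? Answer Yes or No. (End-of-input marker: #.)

Yes

FIRST(:= := <elsepart>) = { := } and FIRST(epsilon) = { epsilon }.
The second alternative is nullable and FOLLOW(<stmt>) = { :=, id } shares := with FIRST of the first — conflict.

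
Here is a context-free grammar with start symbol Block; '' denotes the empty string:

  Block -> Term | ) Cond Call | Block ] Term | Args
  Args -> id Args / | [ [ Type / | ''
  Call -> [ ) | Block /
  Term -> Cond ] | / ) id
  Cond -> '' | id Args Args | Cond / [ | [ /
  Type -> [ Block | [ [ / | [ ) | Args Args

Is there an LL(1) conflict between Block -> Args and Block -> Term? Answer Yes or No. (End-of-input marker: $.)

FIRST(Args) = { [, id, '' } and FIRST(Term) = { /, [, ], id }.
Both contain [, so the two alternatives are not disjoint — LL(1) conflict.

Yes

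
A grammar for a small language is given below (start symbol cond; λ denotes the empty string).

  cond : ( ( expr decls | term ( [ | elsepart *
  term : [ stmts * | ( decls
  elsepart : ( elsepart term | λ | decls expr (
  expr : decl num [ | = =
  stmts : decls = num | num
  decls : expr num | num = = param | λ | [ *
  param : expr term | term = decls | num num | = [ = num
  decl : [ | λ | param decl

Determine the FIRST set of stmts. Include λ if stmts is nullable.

{ (, =, [, num }

From stmts : decls = num: decls nullable, take FIRST(decls) ∪ {=} = { (, =, [, num }.
stmts : num contributes {num}.
Union: FIRST(stmts) = { (, =, [, num }.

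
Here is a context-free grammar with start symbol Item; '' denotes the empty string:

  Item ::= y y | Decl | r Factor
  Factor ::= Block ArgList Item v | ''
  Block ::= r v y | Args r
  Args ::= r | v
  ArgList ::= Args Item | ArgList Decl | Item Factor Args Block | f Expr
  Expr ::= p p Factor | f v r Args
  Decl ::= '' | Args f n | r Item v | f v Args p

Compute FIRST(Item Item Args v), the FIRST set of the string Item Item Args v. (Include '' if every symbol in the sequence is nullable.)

{ f, r, v, y }

Add FIRST(Item)\{''} = { f, r, v, y }; Item is nullable, continue.
Add FIRST(Item)\{''} = { f, r, v, y }; Item is nullable, continue.
Add FIRST(Args) = { r, v }; Args is not nullable, stop.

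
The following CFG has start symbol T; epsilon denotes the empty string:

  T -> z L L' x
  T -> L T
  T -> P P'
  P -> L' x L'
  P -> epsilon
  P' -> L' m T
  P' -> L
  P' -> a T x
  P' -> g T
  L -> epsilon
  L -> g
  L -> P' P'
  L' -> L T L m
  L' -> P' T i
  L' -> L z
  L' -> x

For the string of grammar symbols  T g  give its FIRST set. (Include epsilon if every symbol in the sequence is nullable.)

Add FIRST(T)\{epsilon} = { a, g, i, m, x, z }; T is nullable, continue.
g is a terminal; add {g} and stop.

{ a, g, i, m, x, z }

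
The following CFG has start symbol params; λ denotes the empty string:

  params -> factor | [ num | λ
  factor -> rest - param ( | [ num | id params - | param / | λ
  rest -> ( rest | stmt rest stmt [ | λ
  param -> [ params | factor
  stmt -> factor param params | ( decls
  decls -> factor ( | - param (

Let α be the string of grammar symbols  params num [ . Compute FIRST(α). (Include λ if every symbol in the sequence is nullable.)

{ (, -, /, [, id, num }

Add FIRST(params)\{λ} = { (, -, /, [, id }; params is nullable, continue.
num is a terminal; add {num} and stop.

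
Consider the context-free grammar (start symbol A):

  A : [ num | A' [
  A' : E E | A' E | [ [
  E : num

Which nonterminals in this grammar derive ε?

No nonterminal has an empty production or an RHS whose symbols are all nullable.

{ } (none)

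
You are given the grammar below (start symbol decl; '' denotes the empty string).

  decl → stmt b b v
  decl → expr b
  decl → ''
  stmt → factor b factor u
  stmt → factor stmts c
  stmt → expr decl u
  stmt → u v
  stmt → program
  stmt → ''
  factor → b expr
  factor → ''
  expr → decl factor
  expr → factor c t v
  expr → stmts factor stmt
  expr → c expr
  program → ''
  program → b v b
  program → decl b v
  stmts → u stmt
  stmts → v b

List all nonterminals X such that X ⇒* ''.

{ decl, expr, factor, program, stmt }

Directly nullable (have an ''-production): decl, stmt, factor, program.
expr → decl factor with every symbol nullable, so expr is nullable.
No other nonterminal has a production whose RHS symbols are all nullable.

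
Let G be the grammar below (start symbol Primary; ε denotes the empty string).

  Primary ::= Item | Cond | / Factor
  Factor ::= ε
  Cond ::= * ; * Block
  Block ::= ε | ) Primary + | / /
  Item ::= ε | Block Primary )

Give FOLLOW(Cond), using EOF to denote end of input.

{ EOF, ), + }

In Primary ::= Cond: Cond is at the end, add FOLLOW(Primary) = { EOF, ), + }.
Union: FOLLOW(Cond) = { EOF, ), + }.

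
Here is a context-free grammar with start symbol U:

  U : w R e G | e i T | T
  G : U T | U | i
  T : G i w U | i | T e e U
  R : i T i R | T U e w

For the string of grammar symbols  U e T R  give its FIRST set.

Add FIRST(U) = { e, i, w }; U is not nullable, stop.

{ e, i, w }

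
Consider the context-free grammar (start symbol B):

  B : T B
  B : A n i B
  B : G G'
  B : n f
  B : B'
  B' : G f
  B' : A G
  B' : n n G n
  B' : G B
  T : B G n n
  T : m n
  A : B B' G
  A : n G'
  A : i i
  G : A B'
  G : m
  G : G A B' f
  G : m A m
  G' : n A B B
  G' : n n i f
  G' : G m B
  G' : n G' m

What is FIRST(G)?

From G : A B': add FIRST(A) = { i, m, n }.
G : m contributes {m}.
From G : G A B' f: add FIRST(G) = { i, m, n }.
G : m A m contributes {m}.
Union: FIRST(G) = { i, m, n }.

{ i, m, n }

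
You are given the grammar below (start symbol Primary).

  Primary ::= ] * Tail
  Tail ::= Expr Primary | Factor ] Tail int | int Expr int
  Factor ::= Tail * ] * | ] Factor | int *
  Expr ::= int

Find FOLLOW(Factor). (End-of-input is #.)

In Tail ::= Factor ] Tail int: add FIRST(] Tail int) = { ] }.
In Factor ::= ] Factor: Factor is at the end, add FOLLOW(Factor) = { ] }.
Union: FOLLOW(Factor) = { ] }.

{ ] }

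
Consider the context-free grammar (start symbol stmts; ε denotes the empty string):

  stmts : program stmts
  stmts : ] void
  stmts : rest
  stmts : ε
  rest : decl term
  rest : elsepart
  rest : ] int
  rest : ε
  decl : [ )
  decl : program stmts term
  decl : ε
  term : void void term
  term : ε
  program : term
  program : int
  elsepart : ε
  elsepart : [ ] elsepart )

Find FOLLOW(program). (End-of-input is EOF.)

In stmts : program stmts: add FIRST(stmts)\{ε} = { [, ], int, void }.
  Since stmts is nullable, also add FOLLOW(stmts) = { EOF, void }.
In decl : program stmts term: add FIRST(stmts term)\{ε} = { [, ], int, void }.
  Since stmts term is nullable, also add FOLLOW(decl) = { EOF, void }.
Union: FOLLOW(program) = { EOF, [, ], int, void }.

{ EOF, [, ], int, void }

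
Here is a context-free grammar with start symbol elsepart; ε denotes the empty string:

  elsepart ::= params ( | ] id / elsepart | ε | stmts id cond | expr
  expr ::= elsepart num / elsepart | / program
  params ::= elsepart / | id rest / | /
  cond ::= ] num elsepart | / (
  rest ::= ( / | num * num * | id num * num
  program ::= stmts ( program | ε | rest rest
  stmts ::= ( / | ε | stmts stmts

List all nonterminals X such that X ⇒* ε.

{ elsepart, program, stmts }

Directly nullable (have an ε-production): elsepart, program, stmts.
No other nonterminal has a production whose RHS symbols are all nullable.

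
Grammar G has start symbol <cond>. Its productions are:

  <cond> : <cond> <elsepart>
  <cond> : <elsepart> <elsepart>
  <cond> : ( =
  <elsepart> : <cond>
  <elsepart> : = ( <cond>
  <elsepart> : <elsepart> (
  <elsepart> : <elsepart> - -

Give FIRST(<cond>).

From <cond> : <cond> <elsepart>: add FIRST(<cond>) = { (, = }.
From <cond> : <elsepart> <elsepart>: add FIRST(<elsepart>) = { (, = }.
<cond> : ( = contributes {(}.
Union: FIRST(<cond>) = { (, = }.

{ (, = }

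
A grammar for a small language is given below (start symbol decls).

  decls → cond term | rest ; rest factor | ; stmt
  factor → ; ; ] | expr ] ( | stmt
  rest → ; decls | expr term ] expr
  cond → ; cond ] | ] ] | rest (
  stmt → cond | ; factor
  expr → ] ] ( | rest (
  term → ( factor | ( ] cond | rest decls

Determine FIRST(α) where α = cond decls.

Add FIRST(cond) = { ;, ] }; cond is not nullable, stop.

{ ;, ] }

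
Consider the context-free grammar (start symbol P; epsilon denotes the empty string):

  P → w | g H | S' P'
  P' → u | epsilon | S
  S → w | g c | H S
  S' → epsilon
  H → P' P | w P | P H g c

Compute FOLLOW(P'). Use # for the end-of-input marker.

In P → S' P': P' is at the end, add FOLLOW(P) = { #, g, u, w }.
In H → P' P: add FIRST(P)\{epsilon} = { g, u, w }.
  Since P is nullable, also add FOLLOW(H) = { #, g, u, w }.
Union: FOLLOW(P') = { #, g, u, w }.

{ #, g, u, w }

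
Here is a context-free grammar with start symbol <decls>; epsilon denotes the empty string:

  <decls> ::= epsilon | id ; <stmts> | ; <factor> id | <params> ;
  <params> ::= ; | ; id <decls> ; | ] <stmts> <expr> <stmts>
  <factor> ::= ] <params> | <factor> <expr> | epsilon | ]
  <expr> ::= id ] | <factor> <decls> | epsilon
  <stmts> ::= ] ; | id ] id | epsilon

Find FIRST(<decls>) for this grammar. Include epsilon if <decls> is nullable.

<decls> ::= epsilon contributes epsilon.
<decls> ::= id ; <stmts> contributes {id}.
<decls> ::= ; <factor> id contributes {;}.
From <decls> ::= <params> ;: add FIRST(<params>) = { ;, ] }.
Union: FIRST(<decls>) = { ;, ], id, epsilon }.

{ ;, ], id, epsilon }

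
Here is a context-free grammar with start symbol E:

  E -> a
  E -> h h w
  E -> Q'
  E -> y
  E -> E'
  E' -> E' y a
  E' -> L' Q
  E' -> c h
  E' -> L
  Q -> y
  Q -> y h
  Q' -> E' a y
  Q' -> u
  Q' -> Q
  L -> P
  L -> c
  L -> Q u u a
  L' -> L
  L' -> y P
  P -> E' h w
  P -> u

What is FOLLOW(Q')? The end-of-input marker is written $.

{ $ }

In E -> Q': Q' is at the end, add FOLLOW(E) = { $ }.
Union: FOLLOW(Q') = { $ }.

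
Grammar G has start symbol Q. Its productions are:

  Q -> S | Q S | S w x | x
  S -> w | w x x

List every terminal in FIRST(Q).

From Q -> S: add FIRST(S) = { w }.
From Q -> Q S: add FIRST(Q) = { w, x }.
From Q -> S w x: add FIRST(S) = { w }.
Q -> x contributes {x}.
Union: FIRST(Q) = { w, x }.

{ w, x }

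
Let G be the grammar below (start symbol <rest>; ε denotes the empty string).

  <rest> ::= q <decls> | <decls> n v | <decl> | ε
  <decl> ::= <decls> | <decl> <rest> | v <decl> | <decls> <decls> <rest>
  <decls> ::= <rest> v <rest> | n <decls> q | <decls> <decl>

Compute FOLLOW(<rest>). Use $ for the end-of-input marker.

{ $, n, q, v }

<rest> is the start symbol, so $ ∈ FOLLOW(<rest>).
In <decl> ::= <decl> <rest>: <rest> is at the end, add FOLLOW(<decl>) = { $, n, q, v }.
In <decl> ::= <decls> <decls> <rest>: <rest> is at the end, add FOLLOW(<decl>) = { $, n, q, v }.
In <decls> ::= <rest> v <rest>: add FIRST(v <rest>) = { v }.
In <decls> ::= <rest> v <rest>: <rest> is at the end, add FOLLOW(<decls>) = { $, n, q, v }.
Union: FOLLOW(<rest>) = { $, n, q, v }.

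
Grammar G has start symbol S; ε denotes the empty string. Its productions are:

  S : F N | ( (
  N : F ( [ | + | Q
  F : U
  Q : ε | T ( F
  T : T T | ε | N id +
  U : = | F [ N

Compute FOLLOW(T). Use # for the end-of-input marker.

{ (, +, =, id }

In Q : T ( F: add FIRST(( F) = { ( }.
In T : T T: add FIRST(T)\{ε} = { (, +, =, id }.
  Since T is nullable, also add FOLLOW(T) = { (, +, =, id }.
In T : T T: T is at the end, add FOLLOW(T) = { (, +, =, id }.
Union: FOLLOW(T) = { (, +, =, id }.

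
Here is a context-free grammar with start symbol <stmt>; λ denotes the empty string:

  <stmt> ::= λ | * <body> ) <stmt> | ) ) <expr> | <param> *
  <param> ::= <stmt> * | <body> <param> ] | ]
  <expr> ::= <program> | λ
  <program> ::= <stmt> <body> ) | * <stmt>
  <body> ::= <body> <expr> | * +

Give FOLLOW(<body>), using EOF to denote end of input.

In <stmt> ::= * <body> ) <stmt>: add FIRST() <stmt>) = { ) }.
In <param> ::= <body> <param> ]: add FIRST(<param> ]) = { ), *, ] }.
In <program> ::= <stmt> <body> ): add FIRST()) = { ) }.
In <body> ::= <body> <expr>: add FIRST(<expr>)\{λ} = { ), *, ] }.
  Since <expr> is nullable, also add FOLLOW(<body>) = { ), *, ] }.
Union: FOLLOW(<body>) = { ), *, ] }.

{ ), *, ] }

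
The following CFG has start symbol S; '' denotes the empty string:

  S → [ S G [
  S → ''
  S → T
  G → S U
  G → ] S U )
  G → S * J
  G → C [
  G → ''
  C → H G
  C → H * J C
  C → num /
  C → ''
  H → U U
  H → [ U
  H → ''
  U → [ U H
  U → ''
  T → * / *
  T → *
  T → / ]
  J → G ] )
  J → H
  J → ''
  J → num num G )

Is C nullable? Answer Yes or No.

Yes

C has an ''-production, so C ⇒ ''.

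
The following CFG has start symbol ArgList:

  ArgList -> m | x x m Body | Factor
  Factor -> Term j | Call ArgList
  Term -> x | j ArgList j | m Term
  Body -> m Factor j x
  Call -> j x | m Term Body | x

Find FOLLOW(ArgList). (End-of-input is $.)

{ $, j }

ArgList is the start symbol, so $ ∈ FOLLOW(ArgList).
In Factor -> Call ArgList: ArgList is at the end, add FOLLOW(Factor) = { $, j }.
In Term -> j ArgList j: add FIRST(j) = { j }.
Union: FOLLOW(ArgList) = { $, j }.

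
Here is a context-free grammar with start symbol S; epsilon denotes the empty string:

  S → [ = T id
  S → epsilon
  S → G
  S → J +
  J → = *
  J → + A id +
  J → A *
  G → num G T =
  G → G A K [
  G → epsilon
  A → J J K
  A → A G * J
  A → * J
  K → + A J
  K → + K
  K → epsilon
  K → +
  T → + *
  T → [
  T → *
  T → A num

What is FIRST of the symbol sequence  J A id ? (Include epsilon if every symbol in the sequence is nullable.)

Add FIRST(J) = { *, +, = }; J is not nullable, stop.

{ *, +, = }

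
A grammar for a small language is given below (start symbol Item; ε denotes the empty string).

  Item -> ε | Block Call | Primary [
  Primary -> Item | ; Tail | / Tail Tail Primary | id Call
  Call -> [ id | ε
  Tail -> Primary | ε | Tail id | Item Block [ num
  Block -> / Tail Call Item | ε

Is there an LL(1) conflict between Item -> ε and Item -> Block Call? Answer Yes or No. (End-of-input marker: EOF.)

Yes

FIRST(ε) = { ε } and FIRST(Block Call) = { /, [, ε }.
Both alternatives are nullable, violating the LL(1) condition.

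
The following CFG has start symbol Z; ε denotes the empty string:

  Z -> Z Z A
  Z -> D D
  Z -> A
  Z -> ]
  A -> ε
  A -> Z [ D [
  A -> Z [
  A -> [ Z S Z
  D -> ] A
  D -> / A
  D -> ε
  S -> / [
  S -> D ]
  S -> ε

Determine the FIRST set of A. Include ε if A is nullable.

{ /, [, ], ε }

A -> ε contributes ε.
From A -> Z [ D [: Z nullable, take FIRST(Z) ∪ {[} = { /, [, ] }.
From A -> Z [: Z nullable, take FIRST(Z) ∪ {[} = { /, [, ] }.
A -> [ Z S Z contributes {[}.
Union: FIRST(A) = { /, [, ], ε }.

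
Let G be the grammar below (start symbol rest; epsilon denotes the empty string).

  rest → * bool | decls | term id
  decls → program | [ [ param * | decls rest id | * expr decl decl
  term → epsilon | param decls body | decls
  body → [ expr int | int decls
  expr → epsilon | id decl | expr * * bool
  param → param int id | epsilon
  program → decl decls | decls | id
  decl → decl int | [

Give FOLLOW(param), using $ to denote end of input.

{ *, [, id, int }

In decls → [ [ param *: add FIRST(*) = { * }.
In term → param decls body: add FIRST(decls body) = { *, [, id }.
In param → param int id: add FIRST(int id) = { int }.
Union: FOLLOW(param) = { *, [, id, int }.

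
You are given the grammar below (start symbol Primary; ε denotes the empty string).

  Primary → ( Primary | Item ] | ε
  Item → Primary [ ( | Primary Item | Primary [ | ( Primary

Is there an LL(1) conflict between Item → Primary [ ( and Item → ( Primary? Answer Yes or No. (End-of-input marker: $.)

Yes

FIRST(Primary [ () = { (, [ } and FIRST(( Primary) = { ( }.
Both contain (, so the two alternatives are not disjoint — LL(1) conflict.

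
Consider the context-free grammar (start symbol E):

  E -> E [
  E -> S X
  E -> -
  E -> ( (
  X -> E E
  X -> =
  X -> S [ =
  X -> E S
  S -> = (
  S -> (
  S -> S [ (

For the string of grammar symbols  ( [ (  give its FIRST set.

{ ( }

( is a terminal; add {(} and stop.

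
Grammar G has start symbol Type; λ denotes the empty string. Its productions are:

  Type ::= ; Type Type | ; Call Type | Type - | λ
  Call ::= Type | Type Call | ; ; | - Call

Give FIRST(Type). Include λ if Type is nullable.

{ -, ;, λ }

Type ::= ; Type Type contributes {;}.
Type ::= ; Call Type contributes {;}.
From Type ::= Type -: Type nullable, take FIRST(Type) ∪ {-} = { -, ; }.
Type ::= λ contributes λ.
Union: FIRST(Type) = { -, ;, λ }.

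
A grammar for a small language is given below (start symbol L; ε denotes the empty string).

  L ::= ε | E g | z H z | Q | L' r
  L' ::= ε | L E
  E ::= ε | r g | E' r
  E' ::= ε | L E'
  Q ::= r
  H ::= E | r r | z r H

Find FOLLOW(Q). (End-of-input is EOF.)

{ EOF, g, r, z }

In L ::= Q: Q is at the end, add FOLLOW(L) = { EOF, g, r, z }.
Union: FOLLOW(Q) = { EOF, g, r, z }.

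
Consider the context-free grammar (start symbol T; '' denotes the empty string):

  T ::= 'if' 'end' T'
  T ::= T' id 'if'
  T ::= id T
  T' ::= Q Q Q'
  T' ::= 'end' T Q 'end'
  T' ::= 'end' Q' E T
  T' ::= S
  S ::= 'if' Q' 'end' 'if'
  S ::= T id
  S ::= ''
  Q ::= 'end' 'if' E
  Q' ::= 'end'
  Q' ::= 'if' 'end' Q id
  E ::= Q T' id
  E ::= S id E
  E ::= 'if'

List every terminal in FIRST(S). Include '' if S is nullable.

S ::= 'if' Q' 'end' 'if' contributes {'if'}.
From S ::= T id: add FIRST(T) = { 'end', 'if', id }.
S ::= '' contributes ''.
Union: FIRST(S) = { 'end', 'if', id, '' }.

{ 'end', 'if', id, '' }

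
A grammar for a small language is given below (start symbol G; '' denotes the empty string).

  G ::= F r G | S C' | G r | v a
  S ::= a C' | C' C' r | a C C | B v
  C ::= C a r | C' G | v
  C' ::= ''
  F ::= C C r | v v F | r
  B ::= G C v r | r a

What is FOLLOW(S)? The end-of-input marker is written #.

In G ::= S C': add FIRST(C')\{''} = {  }.
  Since C' is nullable, also add FOLLOW(G) = { #, a, r, v }.
Union: FOLLOW(S) = { #, a, r, v }.

{ #, a, r, v }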